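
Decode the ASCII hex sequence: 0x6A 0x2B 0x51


Codes (hex): 0x6A 0x2B 0x51
Per-code ASCII lookup:
  0x6A = 106  (range 97-122: lowercase, 106 - 97 = 9) → 'j'
  0x2B = 43  (special character) → '+'
  0x51 = 81  (range 65-90: uppercase, 81 - 65 = 16) → 'Q'
= 'j+Q'


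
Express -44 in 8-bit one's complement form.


Original: 00101100
Invert all bits:
  bit 0: 0 → 1
  bit 1: 0 → 1
  bit 2: 1 → 0
  bit 3: 0 → 1
  bit 4: 1 → 0
  bit 5: 1 → 0
  bit 6: 0 → 1
  bit 7: 0 → 1
= 11010011


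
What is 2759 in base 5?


Divide by 5 repeatedly:
2759 ÷ 5 = 551 remainder 4
551 ÷ 5 = 110 remainder 1
110 ÷ 5 = 22 remainder 0
22 ÷ 5 = 4 remainder 2
4 ÷ 5 = 0 remainder 4
Reading remainders bottom-up:
= 42014


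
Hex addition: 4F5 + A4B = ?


Align and add column by column (LSB to MSB, each column mod 16 with carry):
  04F5
+ 0A4B
  ----
  col 0: 5(5) + B(11) + 0 (carry in) = 16 → 0(0), carry out 1
  col 1: F(15) + 4(4) + 1 (carry in) = 20 → 4(4), carry out 1
  col 2: 4(4) + A(10) + 1 (carry in) = 15 → F(15), carry out 0
  col 3: 0(0) + 0(0) + 0 (carry in) = 0 → 0(0), carry out 0
Reading digits MSB→LSB: 0F40
Strip leading zeros: F40
= 0xF40


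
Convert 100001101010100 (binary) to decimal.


Positional values:
Bit 2: 1 × 2^2 = 4
Bit 4: 1 × 2^4 = 16
Bit 6: 1 × 2^6 = 64
Bit 8: 1 × 2^8 = 256
Bit 9: 1 × 2^9 = 512
Bit 14: 1 × 2^14 = 16384
Sum = 4 + 16 + 64 + 256 + 512 + 16384
= 17236


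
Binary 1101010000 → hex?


Group into 4-bit nibbles: 001101010000
  0011 = 3
  0101 = 5
  0000 = 0
= 0x350


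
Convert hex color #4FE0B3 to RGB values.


Hex: #4FE0B3
R = 4F₁₆ = 79
G = E0₁₆ = 224
B = B3₁₆ = 179
= RGB(79, 224, 179)


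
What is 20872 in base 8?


Divide by 8 repeatedly:
20872 ÷ 8 = 2609 remainder 0
2609 ÷ 8 = 326 remainder 1
326 ÷ 8 = 40 remainder 6
40 ÷ 8 = 5 remainder 0
5 ÷ 8 = 0 remainder 5
Reading remainders bottom-up:
= 0o50610


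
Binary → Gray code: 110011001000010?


Binary: 110011001000010
Gray code: G = B XOR (B >> 1)
B >> 1 = 011001100100001
110011001000010 XOR 011001100100001:
  1 XOR 0 = 1
  1 XOR 1 = 0
  0 XOR 1 = 1
  0 XOR 0 = 0
  1 XOR 0 = 1
  1 XOR 1 = 0
  0 XOR 1 = 1
  0 XOR 0 = 0
  1 XOR 0 = 1
  0 XOR 1 = 1
  0 XOR 0 = 0
  0 XOR 0 = 0
  0 XOR 0 = 0
  1 XOR 0 = 1
  0 XOR 1 = 1
= 101010101100011


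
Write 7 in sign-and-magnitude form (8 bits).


Sign bit: 0 (positive)
Magnitude: 7 = 0000111
= 00000111


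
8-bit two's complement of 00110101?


Original: 00110101
Step 1 - Invert all bits: 11001010
Step 2 - Add 1: 11001010 + 1
= 11001011 (represents -53)


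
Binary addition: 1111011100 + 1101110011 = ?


Align and add column by column (LSB to MSB, carry propagating):
  01111011100
+ 01101110011
  -----------
  col 0: 0 + 1 + 0 (carry in) = 1 → bit 1, carry out 0
  col 1: 0 + 1 + 0 (carry in) = 1 → bit 1, carry out 0
  col 2: 1 + 0 + 0 (carry in) = 1 → bit 1, carry out 0
  col 3: 1 + 0 + 0 (carry in) = 1 → bit 1, carry out 0
  col 4: 1 + 1 + 0 (carry in) = 2 → bit 0, carry out 1
  col 5: 0 + 1 + 1 (carry in) = 2 → bit 0, carry out 1
  col 6: 1 + 1 + 1 (carry in) = 3 → bit 1, carry out 1
  col 7: 1 + 0 + 1 (carry in) = 2 → bit 0, carry out 1
  col 8: 1 + 1 + 1 (carry in) = 3 → bit 1, carry out 1
  col 9: 1 + 1 + 1 (carry in) = 3 → bit 1, carry out 1
  col 10: 0 + 0 + 1 (carry in) = 1 → bit 1, carry out 0
Reading bits MSB→LSB: 11101001111
Strip leading zeros: 11101001111
= 11101001111


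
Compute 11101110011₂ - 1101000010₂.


Align and subtract column by column (LSB to MSB, borrowing when needed):
  11101110011
- 01101000010
  -----------
  col 0: (1 - 0 borrow-in) - 0 → 1 - 0 = 1, borrow out 0
  col 1: (1 - 0 borrow-in) - 1 → 1 - 1 = 0, borrow out 0
  col 2: (0 - 0 borrow-in) - 0 → 0 - 0 = 0, borrow out 0
  col 3: (0 - 0 borrow-in) - 0 → 0 - 0 = 0, borrow out 0
  col 4: (1 - 0 borrow-in) - 0 → 1 - 0 = 1, borrow out 0
  col 5: (1 - 0 borrow-in) - 0 → 1 - 0 = 1, borrow out 0
  col 6: (1 - 0 borrow-in) - 1 → 1 - 1 = 0, borrow out 0
  col 7: (0 - 0 borrow-in) - 0 → 0 - 0 = 0, borrow out 0
  col 8: (1 - 0 borrow-in) - 1 → 1 - 1 = 0, borrow out 0
  col 9: (1 - 0 borrow-in) - 1 → 1 - 1 = 0, borrow out 0
  col 10: (1 - 0 borrow-in) - 0 → 1 - 0 = 1, borrow out 0
Reading bits MSB→LSB: 10000110001
Strip leading zeros: 10000110001
= 10000110001


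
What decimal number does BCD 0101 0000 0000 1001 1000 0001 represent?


Each 4-bit group → digit:
  0101 → 5
  0000 → 0
  0000 → 0
  1001 → 9
  1000 → 8
  0001 → 1
= 500981


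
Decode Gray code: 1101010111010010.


Gray code: 1101010111010010
MSB stays the same: 1
Each subsequent bit = prev_binary XOR current_gray:
  B[1] = 1 XOR 1 = 0
  B[2] = 0 XOR 0 = 0
  B[3] = 0 XOR 1 = 1
  B[4] = 1 XOR 0 = 1
  B[5] = 1 XOR 1 = 0
  B[6] = 0 XOR 0 = 0
  B[7] = 0 XOR 1 = 1
  B[8] = 1 XOR 1 = 0
  B[9] = 0 XOR 1 = 1
  B[10] = 1 XOR 0 = 1
  B[11] = 1 XOR 1 = 0
  B[12] = 0 XOR 0 = 0
  B[13] = 0 XOR 0 = 0
  B[14] = 0 XOR 1 = 1
  B[15] = 1 XOR 0 = 1
= 1001100101100011 (39267 decimal)


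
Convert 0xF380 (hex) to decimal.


Positional values:
Position 0: 0 × 16^0 = 0 × 1 = 0
Position 1: 8 × 16^1 = 8 × 16 = 128
Position 2: 3 × 16^2 = 3 × 256 = 768
Position 3: F × 16^3 = 15 × 4096 = 61440
Sum = 0 + 128 + 768 + 61440
= 62336


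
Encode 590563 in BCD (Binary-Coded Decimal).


Each digit → 4-bit binary:
  5 → 0101
  9 → 1001
  0 → 0000
  5 → 0101
  6 → 0110
  3 → 0011
= 0101 1001 0000 0101 0110 0011


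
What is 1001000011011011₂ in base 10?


Positional values:
Bit 0: 1 × 2^0 = 1
Bit 1: 1 × 2^1 = 2
Bit 3: 1 × 2^3 = 8
Bit 4: 1 × 2^4 = 16
Bit 6: 1 × 2^6 = 64
Bit 7: 1 × 2^7 = 128
Bit 12: 1 × 2^12 = 4096
Bit 15: 1 × 2^15 = 32768
Sum = 1 + 2 + 8 + 16 + 64 + 128 + 4096 + 32768
= 37083


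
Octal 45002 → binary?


Each octal digit → 3 binary bits:
  4 = 100
  5 = 101
  0 = 000
  0 = 000
  2 = 010
Concatenate: 100 101 000 000 010
= 100101000000010


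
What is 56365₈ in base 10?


Positional values:
Position 0: 5 × 8^0 = 5
Position 1: 6 × 8^1 = 48
Position 2: 3 × 8^2 = 192
Position 3: 6 × 8^3 = 3072
Position 4: 5 × 8^4 = 20480
Sum = 5 + 48 + 192 + 3072 + 20480
= 23797


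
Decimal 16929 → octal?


Divide by 8 repeatedly:
16929 ÷ 8 = 2116 remainder 1
2116 ÷ 8 = 264 remainder 4
264 ÷ 8 = 33 remainder 0
33 ÷ 8 = 4 remainder 1
4 ÷ 8 = 0 remainder 4
Reading remainders bottom-up:
= 0o41041


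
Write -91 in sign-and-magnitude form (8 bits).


Sign bit: 1 (negative)
Magnitude: 91 = 1011011
= 11011011


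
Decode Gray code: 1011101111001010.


Gray code: 1011101111001010
MSB stays the same: 1
Each subsequent bit = prev_binary XOR current_gray:
  B[1] = 1 XOR 0 = 1
  B[2] = 1 XOR 1 = 0
  B[3] = 0 XOR 1 = 1
  B[4] = 1 XOR 1 = 0
  B[5] = 0 XOR 0 = 0
  B[6] = 0 XOR 1 = 1
  B[7] = 1 XOR 1 = 0
  B[8] = 0 XOR 1 = 1
  B[9] = 1 XOR 1 = 0
  B[10] = 0 XOR 0 = 0
  B[11] = 0 XOR 0 = 0
  B[12] = 0 XOR 1 = 1
  B[13] = 1 XOR 0 = 1
  B[14] = 1 XOR 1 = 0
  B[15] = 0 XOR 0 = 0
= 1101001010001100 (53900 decimal)


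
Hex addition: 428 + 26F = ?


Align and add column by column (LSB to MSB, each column mod 16 with carry):
  0428
+ 026F
  ----
  col 0: 8(8) + F(15) + 0 (carry in) = 23 → 7(7), carry out 1
  col 1: 2(2) + 6(6) + 1 (carry in) = 9 → 9(9), carry out 0
  col 2: 4(4) + 2(2) + 0 (carry in) = 6 → 6(6), carry out 0
  col 3: 0(0) + 0(0) + 0 (carry in) = 0 → 0(0), carry out 0
Reading digits MSB→LSB: 0697
Strip leading zeros: 697
= 0x697


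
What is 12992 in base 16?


Divide by 16 repeatedly:
12992 ÷ 16 = 812 remainder 0 (0)
812 ÷ 16 = 50 remainder 12 (C)
50 ÷ 16 = 3 remainder 2 (2)
3 ÷ 16 = 0 remainder 3 (3)
Reading remainders bottom-up:
= 0x32C0


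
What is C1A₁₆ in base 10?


Positional values:
Position 0: A × 16^0 = 10 × 1 = 10
Position 1: 1 × 16^1 = 1 × 16 = 16
Position 2: C × 16^2 = 12 × 256 = 3072
Sum = 10 + 16 + 3072
= 3098


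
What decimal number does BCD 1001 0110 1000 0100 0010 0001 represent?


Each 4-bit group → digit:
  1001 → 9
  0110 → 6
  1000 → 8
  0100 → 4
  0010 → 2
  0001 → 1
= 968421


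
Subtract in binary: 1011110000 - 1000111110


Align and subtract column by column (LSB to MSB, borrowing when needed):
  1011110000
- 1000111110
  ----------
  col 0: (0 - 0 borrow-in) - 0 → 0 - 0 = 0, borrow out 0
  col 1: (0 - 0 borrow-in) - 1 → borrow from next column: (0+2) - 1 = 1, borrow out 1
  col 2: (0 - 1 borrow-in) - 1 → borrow from next column: (-1+2) - 1 = 0, borrow out 1
  col 3: (0 - 1 borrow-in) - 1 → borrow from next column: (-1+2) - 1 = 0, borrow out 1
  col 4: (1 - 1 borrow-in) - 1 → borrow from next column: (0+2) - 1 = 1, borrow out 1
  col 5: (1 - 1 borrow-in) - 1 → borrow from next column: (0+2) - 1 = 1, borrow out 1
  col 6: (1 - 1 borrow-in) - 0 → 0 - 0 = 0, borrow out 0
  col 7: (1 - 0 borrow-in) - 0 → 1 - 0 = 1, borrow out 0
  col 8: (0 - 0 borrow-in) - 0 → 0 - 0 = 0, borrow out 0
  col 9: (1 - 0 borrow-in) - 1 → 1 - 1 = 0, borrow out 0
Reading bits MSB→LSB: 0010110010
Strip leading zeros: 10110010
= 10110010


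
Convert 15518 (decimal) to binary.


Divide by 2 repeatedly:
15518 ÷ 2 = 7759 remainder 0
7759 ÷ 2 = 3879 remainder 1
3879 ÷ 2 = 1939 remainder 1
1939 ÷ 2 = 969 remainder 1
969 ÷ 2 = 484 remainder 1
484 ÷ 2 = 242 remainder 0
242 ÷ 2 = 121 remainder 0
121 ÷ 2 = 60 remainder 1
60 ÷ 2 = 30 remainder 0
30 ÷ 2 = 15 remainder 0
15 ÷ 2 = 7 remainder 1
7 ÷ 2 = 3 remainder 1
3 ÷ 2 = 1 remainder 1
1 ÷ 2 = 0 remainder 1
Reading remainders bottom-up:
= 11110010011110


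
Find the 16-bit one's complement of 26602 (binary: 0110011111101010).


Original: 0110011111101010
Invert all bits:
  bit 0: 0 → 1
  bit 1: 1 → 0
  bit 2: 1 → 0
  bit 3: 0 → 1
  bit 4: 0 → 1
  bit 5: 1 → 0
  bit 6: 1 → 0
  bit 7: 1 → 0
  bit 8: 1 → 0
  bit 9: 1 → 0
  bit 10: 1 → 0
  bit 11: 0 → 1
  bit 12: 1 → 0
  bit 13: 0 → 1
  bit 14: 1 → 0
  bit 15: 0 → 1
= 1001100000010101


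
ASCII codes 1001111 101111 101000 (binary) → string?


Codes (binary): 1001111 101111 101000
Per-code ASCII lookup:
  1001111 = 79  (range 65-90: uppercase, 79 - 65 = 14) → 'O'
  101111 = 47  (special character) → '/'
  101000 = 40  (special character) → '('
= 'O/('


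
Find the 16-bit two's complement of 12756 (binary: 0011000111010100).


Original: 0011000111010100
Step 1 - Invert all bits: 1100111000101011
Step 2 - Add 1: 1100111000101011 + 1
= 1100111000101100 (represents -12756)


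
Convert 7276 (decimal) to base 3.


Divide by 3 repeatedly:
7276 ÷ 3 = 2425 remainder 1
2425 ÷ 3 = 808 remainder 1
808 ÷ 3 = 269 remainder 1
269 ÷ 3 = 89 remainder 2
89 ÷ 3 = 29 remainder 2
29 ÷ 3 = 9 remainder 2
9 ÷ 3 = 3 remainder 0
3 ÷ 3 = 1 remainder 0
1 ÷ 3 = 0 remainder 1
Reading remainders bottom-up:
= 100222111


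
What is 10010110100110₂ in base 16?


Group into 4-bit nibbles: 0010010110100110
  0010 = 2
  0101 = 5
  1010 = A
  0110 = 6
= 0x25A6


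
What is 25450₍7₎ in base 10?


Positional values (base 7):
  0 × 7^0 = 0 × 1 = 0
  5 × 7^1 = 5 × 7 = 35
  4 × 7^2 = 4 × 49 = 196
  5 × 7^3 = 5 × 343 = 1715
  2 × 7^4 = 2 × 2401 = 4802
Sum = 0 + 35 + 196 + 1715 + 4802
= 6748


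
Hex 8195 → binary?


Each hex digit → 4 binary bits:
  8 = 1000
  1 = 0001
  9 = 1001
  5 = 0101
Concatenate: 1000 0001 1001 0101
= 1000000110010101


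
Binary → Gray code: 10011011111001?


Binary: 10011011111001
Gray code: G = B XOR (B >> 1)
B >> 1 = 01001101111100
10011011111001 XOR 01001101111100:
  1 XOR 0 = 1
  0 XOR 1 = 1
  0 XOR 0 = 0
  1 XOR 0 = 1
  1 XOR 1 = 0
  0 XOR 1 = 1
  1 XOR 0 = 1
  1 XOR 1 = 0
  1 XOR 1 = 0
  1 XOR 1 = 0
  1 XOR 1 = 0
  0 XOR 1 = 1
  0 XOR 0 = 0
  1 XOR 0 = 1
= 11010110000101


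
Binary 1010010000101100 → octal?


Group into 3-bit groups: 001010010000101100
  001 = 1
  010 = 2
  010 = 2
  000 = 0
  101 = 5
  100 = 4
= 0o122054


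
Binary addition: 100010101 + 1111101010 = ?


Align and add column by column (LSB to MSB, carry propagating):
  00100010101
+ 01111101010
  -----------
  col 0: 1 + 0 + 0 (carry in) = 1 → bit 1, carry out 0
  col 1: 0 + 1 + 0 (carry in) = 1 → bit 1, carry out 0
  col 2: 1 + 0 + 0 (carry in) = 1 → bit 1, carry out 0
  col 3: 0 + 1 + 0 (carry in) = 1 → bit 1, carry out 0
  col 4: 1 + 0 + 0 (carry in) = 1 → bit 1, carry out 0
  col 5: 0 + 1 + 0 (carry in) = 1 → bit 1, carry out 0
  col 6: 0 + 1 + 0 (carry in) = 1 → bit 1, carry out 0
  col 7: 0 + 1 + 0 (carry in) = 1 → bit 1, carry out 0
  col 8: 1 + 1 + 0 (carry in) = 2 → bit 0, carry out 1
  col 9: 0 + 1 + 1 (carry in) = 2 → bit 0, carry out 1
  col 10: 0 + 0 + 1 (carry in) = 1 → bit 1, carry out 0
Reading bits MSB→LSB: 10011111111
Strip leading zeros: 10011111111
= 10011111111


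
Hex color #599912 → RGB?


Hex: #599912
R = 59₁₆ = 89
G = 99₁₆ = 153
B = 12₁₆ = 18
= RGB(89, 153, 18)


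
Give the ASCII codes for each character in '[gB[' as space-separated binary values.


String: '[gB['  (4 characters)
Per-character ASCII lookup:
  '[': special character: '[' = 91 → 1011011
  'g': lowercase starts at 97: 'g' = 97 + 6 = 103 → 1100111
  'B': uppercase starts at 65: 'B' = 65 + 1 = 66 → 1000010
  '[': special character: '[' = 91 → 1011011
= 1011011 1100111 1000010 1011011


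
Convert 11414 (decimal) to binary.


Divide by 2 repeatedly:
11414 ÷ 2 = 5707 remainder 0
5707 ÷ 2 = 2853 remainder 1
2853 ÷ 2 = 1426 remainder 1
1426 ÷ 2 = 713 remainder 0
713 ÷ 2 = 356 remainder 1
356 ÷ 2 = 178 remainder 0
178 ÷ 2 = 89 remainder 0
89 ÷ 2 = 44 remainder 1
44 ÷ 2 = 22 remainder 0
22 ÷ 2 = 11 remainder 0
11 ÷ 2 = 5 remainder 1
5 ÷ 2 = 2 remainder 1
2 ÷ 2 = 1 remainder 0
1 ÷ 2 = 0 remainder 1
Reading remainders bottom-up:
= 10110010010110


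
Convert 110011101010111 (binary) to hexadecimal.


Group into 4-bit nibbles: 0110011101010111
  0110 = 6
  0111 = 7
  0101 = 5
  0111 = 7
= 0x6757


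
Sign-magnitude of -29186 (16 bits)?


Sign bit: 1 (negative)
Magnitude: 29186 = 111001000000010
= 1111001000000010


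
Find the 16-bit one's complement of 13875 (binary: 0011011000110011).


Original: 0011011000110011
Invert all bits:
  bit 0: 0 → 1
  bit 1: 0 → 1
  bit 2: 1 → 0
  bit 3: 1 → 0
  bit 4: 0 → 1
  bit 5: 1 → 0
  bit 6: 1 → 0
  bit 7: 0 → 1
  bit 8: 0 → 1
  bit 9: 0 → 1
  bit 10: 1 → 0
  bit 11: 1 → 0
  bit 12: 0 → 1
  bit 13: 0 → 1
  bit 14: 1 → 0
  bit 15: 1 → 0
= 1100100111001100


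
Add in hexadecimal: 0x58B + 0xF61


Align and add column by column (LSB to MSB, each column mod 16 with carry):
  058B
+ 0F61
  ----
  col 0: B(11) + 1(1) + 0 (carry in) = 12 → C(12), carry out 0
  col 1: 8(8) + 6(6) + 0 (carry in) = 14 → E(14), carry out 0
  col 2: 5(5) + F(15) + 0 (carry in) = 20 → 4(4), carry out 1
  col 3: 0(0) + 0(0) + 1 (carry in) = 1 → 1(1), carry out 0
Reading digits MSB→LSB: 14EC
Strip leading zeros: 14EC
= 0x14EC


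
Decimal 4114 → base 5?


Divide by 5 repeatedly:
4114 ÷ 5 = 822 remainder 4
822 ÷ 5 = 164 remainder 2
164 ÷ 5 = 32 remainder 4
32 ÷ 5 = 6 remainder 2
6 ÷ 5 = 1 remainder 1
1 ÷ 5 = 0 remainder 1
Reading remainders bottom-up:
= 112424


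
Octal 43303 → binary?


Each octal digit → 3 binary bits:
  4 = 100
  3 = 011
  3 = 011
  0 = 000
  3 = 011
Concatenate: 100 011 011 000 011
= 100011011000011


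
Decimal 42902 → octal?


Divide by 8 repeatedly:
42902 ÷ 8 = 5362 remainder 6
5362 ÷ 8 = 670 remainder 2
670 ÷ 8 = 83 remainder 6
83 ÷ 8 = 10 remainder 3
10 ÷ 8 = 1 remainder 2
1 ÷ 8 = 0 remainder 1
Reading remainders bottom-up:
= 0o123626


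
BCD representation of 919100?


Each digit → 4-bit binary:
  9 → 1001
  1 → 0001
  9 → 1001
  1 → 0001
  0 → 0000
  0 → 0000
= 1001 0001 1001 0001 0000 0000


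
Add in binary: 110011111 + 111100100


Align and add column by column (LSB to MSB, carry propagating):
  0110011111
+ 0111100100
  ----------
  col 0: 1 + 0 + 0 (carry in) = 1 → bit 1, carry out 0
  col 1: 1 + 0 + 0 (carry in) = 1 → bit 1, carry out 0
  col 2: 1 + 1 + 0 (carry in) = 2 → bit 0, carry out 1
  col 3: 1 + 0 + 1 (carry in) = 2 → bit 0, carry out 1
  col 4: 1 + 0 + 1 (carry in) = 2 → bit 0, carry out 1
  col 5: 0 + 1 + 1 (carry in) = 2 → bit 0, carry out 1
  col 6: 0 + 1 + 1 (carry in) = 2 → bit 0, carry out 1
  col 7: 1 + 1 + 1 (carry in) = 3 → bit 1, carry out 1
  col 8: 1 + 1 + 1 (carry in) = 3 → bit 1, carry out 1
  col 9: 0 + 0 + 1 (carry in) = 1 → bit 1, carry out 0
Reading bits MSB→LSB: 1110000011
Strip leading zeros: 1110000011
= 1110000011


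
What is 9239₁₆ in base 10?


Positional values:
Position 0: 9 × 16^0 = 9 × 1 = 9
Position 1: 3 × 16^1 = 3 × 16 = 48
Position 2: 2 × 16^2 = 2 × 256 = 512
Position 3: 9 × 16^3 = 9 × 4096 = 36864
Sum = 9 + 48 + 512 + 36864
= 37433


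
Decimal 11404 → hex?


Divide by 16 repeatedly:
11404 ÷ 16 = 712 remainder 12 (C)
712 ÷ 16 = 44 remainder 8 (8)
44 ÷ 16 = 2 remainder 12 (C)
2 ÷ 16 = 0 remainder 2 (2)
Reading remainders bottom-up:
= 0x2C8C


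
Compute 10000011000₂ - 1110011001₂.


Align and subtract column by column (LSB to MSB, borrowing when needed):
  10000011000
- 01110011001
  -----------
  col 0: (0 - 0 borrow-in) - 1 → borrow from next column: (0+2) - 1 = 1, borrow out 1
  col 1: (0 - 1 borrow-in) - 0 → borrow from next column: (-1+2) - 0 = 1, borrow out 1
  col 2: (0 - 1 borrow-in) - 0 → borrow from next column: (-1+2) - 0 = 1, borrow out 1
  col 3: (1 - 1 borrow-in) - 1 → borrow from next column: (0+2) - 1 = 1, borrow out 1
  col 4: (1 - 1 borrow-in) - 1 → borrow from next column: (0+2) - 1 = 1, borrow out 1
  col 5: (0 - 1 borrow-in) - 0 → borrow from next column: (-1+2) - 0 = 1, borrow out 1
  col 6: (0 - 1 borrow-in) - 0 → borrow from next column: (-1+2) - 0 = 1, borrow out 1
  col 7: (0 - 1 borrow-in) - 1 → borrow from next column: (-1+2) - 1 = 0, borrow out 1
  col 8: (0 - 1 borrow-in) - 1 → borrow from next column: (-1+2) - 1 = 0, borrow out 1
  col 9: (0 - 1 borrow-in) - 1 → borrow from next column: (-1+2) - 1 = 0, borrow out 1
  col 10: (1 - 1 borrow-in) - 0 → 0 - 0 = 0, borrow out 0
Reading bits MSB→LSB: 00001111111
Strip leading zeros: 1111111
= 1111111


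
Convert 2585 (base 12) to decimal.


Positional values (base 12):
  5 × 12^0 = 5 × 1 = 5
  8 × 12^1 = 8 × 12 = 96
  5 × 12^2 = 5 × 144 = 720
  2 × 12^3 = 2 × 1728 = 3456
Sum = 5 + 96 + 720 + 3456
= 4277


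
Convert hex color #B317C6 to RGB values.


Hex: #B317C6
R = B3₁₆ = 179
G = 17₁₆ = 23
B = C6₁₆ = 198
= RGB(179, 23, 198)


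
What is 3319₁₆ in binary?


Each hex digit → 4 binary bits:
  3 = 0011
  3 = 0011
  1 = 0001
  9 = 1001
Concatenate: 0011 0011 0001 1001
= 0011001100011001


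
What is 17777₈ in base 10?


Positional values:
Position 0: 7 × 8^0 = 7
Position 1: 7 × 8^1 = 56
Position 2: 7 × 8^2 = 448
Position 3: 7 × 8^3 = 3584
Position 4: 1 × 8^4 = 4096
Sum = 7 + 56 + 448 + 3584 + 4096
= 8191


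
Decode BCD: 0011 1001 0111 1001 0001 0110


Each 4-bit group → digit:
  0011 → 3
  1001 → 9
  0111 → 7
  1001 → 9
  0001 → 1
  0110 → 6
= 397916


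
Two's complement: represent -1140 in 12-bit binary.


Original: 010001110100
Step 1 - Invert all bits: 101110001011
Step 2 - Add 1: 101110001011 + 1
= 101110001100 (represents -1140)


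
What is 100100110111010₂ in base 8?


Group into 3-bit groups: 100100110111010
  100 = 4
  100 = 4
  110 = 6
  111 = 7
  010 = 2
= 0o44672


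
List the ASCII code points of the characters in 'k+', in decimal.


String: 'k+'  (2 characters)
Per-character ASCII lookup:
  'k': lowercase starts at 97: 'k' = 97 + 10 = 107
  '+': special character: '+' = 43
= 107 43


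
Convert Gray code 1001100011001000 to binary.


Gray code: 1001100011001000
MSB stays the same: 1
Each subsequent bit = prev_binary XOR current_gray:
  B[1] = 1 XOR 0 = 1
  B[2] = 1 XOR 0 = 1
  B[3] = 1 XOR 1 = 0
  B[4] = 0 XOR 1 = 1
  B[5] = 1 XOR 0 = 1
  B[6] = 1 XOR 0 = 1
  B[7] = 1 XOR 0 = 1
  B[8] = 1 XOR 1 = 0
  B[9] = 0 XOR 1 = 1
  B[10] = 1 XOR 0 = 1
  B[11] = 1 XOR 0 = 1
  B[12] = 1 XOR 1 = 0
  B[13] = 0 XOR 0 = 0
  B[14] = 0 XOR 0 = 0
  B[15] = 0 XOR 0 = 0
= 1110111101110000 (61296 decimal)


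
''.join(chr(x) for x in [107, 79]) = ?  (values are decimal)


Codes (decimal): 107 79
Per-code ASCII lookup:
  107  (range 97-122: lowercase, 107 - 97 = 10) → 'k'
  79  (range 65-90: uppercase, 79 - 65 = 14) → 'O'
= 'kO'


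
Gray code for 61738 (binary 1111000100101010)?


Binary: 1111000100101010
Gray code: G = B XOR (B >> 1)
B >> 1 = 0111100010010101
1111000100101010 XOR 0111100010010101:
  1 XOR 0 = 1
  1 XOR 1 = 0
  1 XOR 1 = 0
  1 XOR 1 = 0
  0 XOR 1 = 1
  0 XOR 0 = 0
  0 XOR 0 = 0
  1 XOR 0 = 1
  0 XOR 1 = 1
  0 XOR 0 = 0
  1 XOR 0 = 1
  0 XOR 1 = 1
  1 XOR 0 = 1
  0 XOR 1 = 1
  1 XOR 0 = 1
  0 XOR 1 = 1
= 1000100110111111


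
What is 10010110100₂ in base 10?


Positional values:
Bit 2: 1 × 2^2 = 4
Bit 4: 1 × 2^4 = 16
Bit 5: 1 × 2^5 = 32
Bit 7: 1 × 2^7 = 128
Bit 10: 1 × 2^10 = 1024
Sum = 4 + 16 + 32 + 128 + 1024
= 1204


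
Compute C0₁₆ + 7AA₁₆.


Align and add column by column (LSB to MSB, each column mod 16 with carry):
  00C0
+ 07AA
  ----
  col 0: 0(0) + A(10) + 0 (carry in) = 10 → A(10), carry out 0
  col 1: C(12) + A(10) + 0 (carry in) = 22 → 6(6), carry out 1
  col 2: 0(0) + 7(7) + 1 (carry in) = 8 → 8(8), carry out 0
  col 3: 0(0) + 0(0) + 0 (carry in) = 0 → 0(0), carry out 0
Reading digits MSB→LSB: 086A
Strip leading zeros: 86A
= 0x86A


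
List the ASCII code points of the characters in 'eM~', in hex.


String: 'eM~'  (3 characters)
Per-character ASCII lookup:
  'e': lowercase starts at 97: 'e' = 97 + 4 = 101 → 0x65
  'M': uppercase starts at 65: 'M' = 65 + 12 = 77 → 0x4D
  '~': special character: '~' = 126 → 0x7E
= 0x65 0x4D 0x7E


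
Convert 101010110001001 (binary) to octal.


Group into 3-bit groups: 101010110001001
  101 = 5
  010 = 2
  110 = 6
  001 = 1
  001 = 1
= 0o52611


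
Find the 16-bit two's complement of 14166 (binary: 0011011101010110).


Original: 0011011101010110
Step 1 - Invert all bits: 1100100010101001
Step 2 - Add 1: 1100100010101001 + 1
= 1100100010101010 (represents -14166)


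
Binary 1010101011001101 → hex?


Group into 4-bit nibbles: 1010101011001101
  1010 = A
  1010 = A
  1100 = C
  1101 = D
= 0xAACD


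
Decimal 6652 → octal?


Divide by 8 repeatedly:
6652 ÷ 8 = 831 remainder 4
831 ÷ 8 = 103 remainder 7
103 ÷ 8 = 12 remainder 7
12 ÷ 8 = 1 remainder 4
1 ÷ 8 = 0 remainder 1
Reading remainders bottom-up:
= 0o14774


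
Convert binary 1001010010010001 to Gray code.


Binary: 1001010010010001
Gray code: G = B XOR (B >> 1)
B >> 1 = 0100101001001000
1001010010010001 XOR 0100101001001000:
  1 XOR 0 = 1
  0 XOR 1 = 1
  0 XOR 0 = 0
  1 XOR 0 = 1
  0 XOR 1 = 1
  1 XOR 0 = 1
  0 XOR 1 = 1
  0 XOR 0 = 0
  1 XOR 0 = 1
  0 XOR 1 = 1
  0 XOR 0 = 0
  1 XOR 0 = 1
  0 XOR 1 = 1
  0 XOR 0 = 0
  0 XOR 0 = 0
  1 XOR 0 = 1
= 1101111011011001


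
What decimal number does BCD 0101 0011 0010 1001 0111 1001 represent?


Each 4-bit group → digit:
  0101 → 5
  0011 → 3
  0010 → 2
  1001 → 9
  0111 → 7
  1001 → 9
= 532979


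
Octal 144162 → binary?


Each octal digit → 3 binary bits:
  1 = 001
  4 = 100
  4 = 100
  1 = 001
  6 = 110
  2 = 010
Concatenate: 001 100 100 001 110 010
= 001100100001110010


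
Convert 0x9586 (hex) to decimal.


Positional values:
Position 0: 6 × 16^0 = 6 × 1 = 6
Position 1: 8 × 16^1 = 8 × 16 = 128
Position 2: 5 × 16^2 = 5 × 256 = 1280
Position 3: 9 × 16^3 = 9 × 4096 = 36864
Sum = 6 + 128 + 1280 + 36864
= 38278


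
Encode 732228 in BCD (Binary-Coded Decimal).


Each digit → 4-bit binary:
  7 → 0111
  3 → 0011
  2 → 0010
  2 → 0010
  2 → 0010
  8 → 1000
= 0111 0011 0010 0010 0010 1000


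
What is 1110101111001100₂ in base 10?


Positional values:
Bit 2: 1 × 2^2 = 4
Bit 3: 1 × 2^3 = 8
Bit 6: 1 × 2^6 = 64
Bit 7: 1 × 2^7 = 128
Bit 8: 1 × 2^8 = 256
Bit 9: 1 × 2^9 = 512
Bit 11: 1 × 2^11 = 2048
Bit 13: 1 × 2^13 = 8192
Bit 14: 1 × 2^14 = 16384
Bit 15: 1 × 2^15 = 32768
Sum = 4 + 8 + 64 + 128 + 256 + 512 + 2048 + 8192 + 16384 + 32768
= 60364


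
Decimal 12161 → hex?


Divide by 16 repeatedly:
12161 ÷ 16 = 760 remainder 1 (1)
760 ÷ 16 = 47 remainder 8 (8)
47 ÷ 16 = 2 remainder 15 (F)
2 ÷ 16 = 0 remainder 2 (2)
Reading remainders bottom-up:
= 0x2F81


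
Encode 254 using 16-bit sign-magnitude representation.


Sign bit: 0 (positive)
Magnitude: 254 = 000000011111110
= 0000000011111110


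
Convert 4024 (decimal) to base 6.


Divide by 6 repeatedly:
4024 ÷ 6 = 670 remainder 4
670 ÷ 6 = 111 remainder 4
111 ÷ 6 = 18 remainder 3
18 ÷ 6 = 3 remainder 0
3 ÷ 6 = 0 remainder 3
Reading remainders bottom-up:
= 30344


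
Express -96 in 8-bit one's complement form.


Original: 01100000
Invert all bits:
  bit 0: 0 → 1
  bit 1: 1 → 0
  bit 2: 1 → 0
  bit 3: 0 → 1
  bit 4: 0 → 1
  bit 5: 0 → 1
  bit 6: 0 → 1
  bit 7: 0 → 1
= 10011111


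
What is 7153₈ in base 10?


Positional values:
Position 0: 3 × 8^0 = 3
Position 1: 5 × 8^1 = 40
Position 2: 1 × 8^2 = 64
Position 3: 7 × 8^3 = 3584
Sum = 3 + 40 + 64 + 3584
= 3691


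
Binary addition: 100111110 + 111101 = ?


Align and add column by column (LSB to MSB, carry propagating):
  0100111110
+ 0000111101
  ----------
  col 0: 0 + 1 + 0 (carry in) = 1 → bit 1, carry out 0
  col 1: 1 + 0 + 0 (carry in) = 1 → bit 1, carry out 0
  col 2: 1 + 1 + 0 (carry in) = 2 → bit 0, carry out 1
  col 3: 1 + 1 + 1 (carry in) = 3 → bit 1, carry out 1
  col 4: 1 + 1 + 1 (carry in) = 3 → bit 1, carry out 1
  col 5: 1 + 1 + 1 (carry in) = 3 → bit 1, carry out 1
  col 6: 0 + 0 + 1 (carry in) = 1 → bit 1, carry out 0
  col 7: 0 + 0 + 0 (carry in) = 0 → bit 0, carry out 0
  col 8: 1 + 0 + 0 (carry in) = 1 → bit 1, carry out 0
  col 9: 0 + 0 + 0 (carry in) = 0 → bit 0, carry out 0
Reading bits MSB→LSB: 0101111011
Strip leading zeros: 101111011
= 101111011


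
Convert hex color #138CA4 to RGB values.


Hex: #138CA4
R = 13₁₆ = 19
G = 8C₁₆ = 140
B = A4₁₆ = 164
= RGB(19, 140, 164)


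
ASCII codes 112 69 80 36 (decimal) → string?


Codes (decimal): 112 69 80 36
Per-code ASCII lookup:
  112  (range 97-122: lowercase, 112 - 97 = 15) → 'p'
  69  (range 65-90: uppercase, 69 - 65 = 4) → 'E'
  80  (range 65-90: uppercase, 80 - 65 = 15) → 'P'
  36  (special character) → '$'
= 'pEP$'


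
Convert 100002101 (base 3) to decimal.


Positional values (base 3):
  1 × 3^0 = 1 × 1 = 1
  0 × 3^1 = 0 × 3 = 0
  1 × 3^2 = 1 × 9 = 9
  2 × 3^3 = 2 × 27 = 54
  0 × 3^4 = 0 × 81 = 0
  0 × 3^5 = 0 × 243 = 0
  0 × 3^6 = 0 × 729 = 0
  0 × 3^7 = 0 × 2187 = 0
  1 × 3^8 = 1 × 6561 = 6561
Sum = 1 + 0 + 9 + 54 + 0 + 0 + 0 + 0 + 6561
= 6625


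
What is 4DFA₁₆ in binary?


Each hex digit → 4 binary bits:
  4 = 0100
  D = 1101
  F = 1111
  A = 1010
Concatenate: 0100 1101 1111 1010
= 0100110111111010


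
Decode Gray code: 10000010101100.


Gray code: 10000010101100
MSB stays the same: 1
Each subsequent bit = prev_binary XOR current_gray:
  B[1] = 1 XOR 0 = 1
  B[2] = 1 XOR 0 = 1
  B[3] = 1 XOR 0 = 1
  B[4] = 1 XOR 0 = 1
  B[5] = 1 XOR 0 = 1
  B[6] = 1 XOR 1 = 0
  B[7] = 0 XOR 0 = 0
  B[8] = 0 XOR 1 = 1
  B[9] = 1 XOR 0 = 1
  B[10] = 1 XOR 1 = 0
  B[11] = 0 XOR 1 = 1
  B[12] = 1 XOR 0 = 1
  B[13] = 1 XOR 0 = 1
= 11111100110111 (16183 decimal)


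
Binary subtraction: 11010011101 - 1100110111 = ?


Align and subtract column by column (LSB to MSB, borrowing when needed):
  11010011101
- 01100110111
  -----------
  col 0: (1 - 0 borrow-in) - 1 → 1 - 1 = 0, borrow out 0
  col 1: (0 - 0 borrow-in) - 1 → borrow from next column: (0+2) - 1 = 1, borrow out 1
  col 2: (1 - 1 borrow-in) - 1 → borrow from next column: (0+2) - 1 = 1, borrow out 1
  col 3: (1 - 1 borrow-in) - 0 → 0 - 0 = 0, borrow out 0
  col 4: (1 - 0 borrow-in) - 1 → 1 - 1 = 0, borrow out 0
  col 5: (0 - 0 borrow-in) - 1 → borrow from next column: (0+2) - 1 = 1, borrow out 1
  col 6: (0 - 1 borrow-in) - 0 → borrow from next column: (-1+2) - 0 = 1, borrow out 1
  col 7: (1 - 1 borrow-in) - 0 → 0 - 0 = 0, borrow out 0
  col 8: (0 - 0 borrow-in) - 1 → borrow from next column: (0+2) - 1 = 1, borrow out 1
  col 9: (1 - 1 borrow-in) - 1 → borrow from next column: (0+2) - 1 = 1, borrow out 1
  col 10: (1 - 1 borrow-in) - 0 → 0 - 0 = 0, borrow out 0
Reading bits MSB→LSB: 01101100110
Strip leading zeros: 1101100110
= 1101100110


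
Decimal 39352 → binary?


Divide by 2 repeatedly:
39352 ÷ 2 = 19676 remainder 0
19676 ÷ 2 = 9838 remainder 0
9838 ÷ 2 = 4919 remainder 0
4919 ÷ 2 = 2459 remainder 1
2459 ÷ 2 = 1229 remainder 1
1229 ÷ 2 = 614 remainder 1
614 ÷ 2 = 307 remainder 0
307 ÷ 2 = 153 remainder 1
153 ÷ 2 = 76 remainder 1
76 ÷ 2 = 38 remainder 0
38 ÷ 2 = 19 remainder 0
19 ÷ 2 = 9 remainder 1
9 ÷ 2 = 4 remainder 1
4 ÷ 2 = 2 remainder 0
2 ÷ 2 = 1 remainder 0
1 ÷ 2 = 0 remainder 1
Reading remainders bottom-up:
= 1001100110111000


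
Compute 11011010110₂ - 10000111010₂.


Align and subtract column by column (LSB to MSB, borrowing when needed):
  11011010110
- 10000111010
  -----------
  col 0: (0 - 0 borrow-in) - 0 → 0 - 0 = 0, borrow out 0
  col 1: (1 - 0 borrow-in) - 1 → 1 - 1 = 0, borrow out 0
  col 2: (1 - 0 borrow-in) - 0 → 1 - 0 = 1, borrow out 0
  col 3: (0 - 0 borrow-in) - 1 → borrow from next column: (0+2) - 1 = 1, borrow out 1
  col 4: (1 - 1 borrow-in) - 1 → borrow from next column: (0+2) - 1 = 1, borrow out 1
  col 5: (0 - 1 borrow-in) - 1 → borrow from next column: (-1+2) - 1 = 0, borrow out 1
  col 6: (1 - 1 borrow-in) - 0 → 0 - 0 = 0, borrow out 0
  col 7: (1 - 0 borrow-in) - 0 → 1 - 0 = 1, borrow out 0
  col 8: (0 - 0 borrow-in) - 0 → 0 - 0 = 0, borrow out 0
  col 9: (1 - 0 borrow-in) - 0 → 1 - 0 = 1, borrow out 0
  col 10: (1 - 0 borrow-in) - 1 → 1 - 1 = 0, borrow out 0
Reading bits MSB→LSB: 01010011100
Strip leading zeros: 1010011100
= 1010011100


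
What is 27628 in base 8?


Divide by 8 repeatedly:
27628 ÷ 8 = 3453 remainder 4
3453 ÷ 8 = 431 remainder 5
431 ÷ 8 = 53 remainder 7
53 ÷ 8 = 6 remainder 5
6 ÷ 8 = 0 remainder 6
Reading remainders bottom-up:
= 0o65754


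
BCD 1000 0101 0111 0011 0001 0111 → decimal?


Each 4-bit group → digit:
  1000 → 8
  0101 → 5
  0111 → 7
  0011 → 3
  0001 → 1
  0111 → 7
= 857317


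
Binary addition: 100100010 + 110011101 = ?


Align and add column by column (LSB to MSB, carry propagating):
  0100100010
+ 0110011101
  ----------
  col 0: 0 + 1 + 0 (carry in) = 1 → bit 1, carry out 0
  col 1: 1 + 0 + 0 (carry in) = 1 → bit 1, carry out 0
  col 2: 0 + 1 + 0 (carry in) = 1 → bit 1, carry out 0
  col 3: 0 + 1 + 0 (carry in) = 1 → bit 1, carry out 0
  col 4: 0 + 1 + 0 (carry in) = 1 → bit 1, carry out 0
  col 5: 1 + 0 + 0 (carry in) = 1 → bit 1, carry out 0
  col 6: 0 + 0 + 0 (carry in) = 0 → bit 0, carry out 0
  col 7: 0 + 1 + 0 (carry in) = 1 → bit 1, carry out 0
  col 8: 1 + 1 + 0 (carry in) = 2 → bit 0, carry out 1
  col 9: 0 + 0 + 1 (carry in) = 1 → bit 1, carry out 0
Reading bits MSB→LSB: 1010111111
Strip leading zeros: 1010111111
= 1010111111


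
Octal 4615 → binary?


Each octal digit → 3 binary bits:
  4 = 100
  6 = 110
  1 = 001
  5 = 101
Concatenate: 100 110 001 101
= 100110001101


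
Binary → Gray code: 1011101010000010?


Binary: 1011101010000010
Gray code: G = B XOR (B >> 1)
B >> 1 = 0101110101000001
1011101010000010 XOR 0101110101000001:
  1 XOR 0 = 1
  0 XOR 1 = 1
  1 XOR 0 = 1
  1 XOR 1 = 0
  1 XOR 1 = 0
  0 XOR 1 = 1
  1 XOR 0 = 1
  0 XOR 1 = 1
  1 XOR 0 = 1
  0 XOR 1 = 1
  0 XOR 0 = 0
  0 XOR 0 = 0
  0 XOR 0 = 0
  0 XOR 0 = 0
  1 XOR 0 = 1
  0 XOR 1 = 1
= 1110011111000011


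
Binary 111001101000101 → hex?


Group into 4-bit nibbles: 0111001101000101
  0111 = 7
  0011 = 3
  0100 = 4
  0101 = 5
= 0x7345


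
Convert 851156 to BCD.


Each digit → 4-bit binary:
  8 → 1000
  5 → 0101
  1 → 0001
  1 → 0001
  5 → 0101
  6 → 0110
= 1000 0101 0001 0001 0101 0110


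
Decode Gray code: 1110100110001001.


Gray code: 1110100110001001
MSB stays the same: 1
Each subsequent bit = prev_binary XOR current_gray:
  B[1] = 1 XOR 1 = 0
  B[2] = 0 XOR 1 = 1
  B[3] = 1 XOR 0 = 1
  B[4] = 1 XOR 1 = 0
  B[5] = 0 XOR 0 = 0
  B[6] = 0 XOR 0 = 0
  B[7] = 0 XOR 1 = 1
  B[8] = 1 XOR 1 = 0
  B[9] = 0 XOR 0 = 0
  B[10] = 0 XOR 0 = 0
  B[11] = 0 XOR 0 = 0
  B[12] = 0 XOR 1 = 1
  B[13] = 1 XOR 0 = 1
  B[14] = 1 XOR 0 = 1
  B[15] = 1 XOR 1 = 0
= 1011000100001110 (45326 decimal)


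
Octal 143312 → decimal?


Positional values:
Position 0: 2 × 8^0 = 2
Position 1: 1 × 8^1 = 8
Position 2: 3 × 8^2 = 192
Position 3: 3 × 8^3 = 1536
Position 4: 4 × 8^4 = 16384
Position 5: 1 × 8^5 = 32768
Sum = 2 + 8 + 192 + 1536 + 16384 + 32768
= 50890


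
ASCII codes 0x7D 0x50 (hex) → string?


Codes (hex): 0x7D 0x50
Per-code ASCII lookup:
  0x7D = 125  (special character) → '}'
  0x50 = 80  (range 65-90: uppercase, 80 - 65 = 15) → 'P'
= '}P'


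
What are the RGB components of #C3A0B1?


Hex: #C3A0B1
R = C3₁₆ = 195
G = A0₁₆ = 160
B = B1₁₆ = 177
= RGB(195, 160, 177)


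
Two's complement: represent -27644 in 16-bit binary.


Original: 0110101111111100
Step 1 - Invert all bits: 1001010000000011
Step 2 - Add 1: 1001010000000011 + 1
= 1001010000000100 (represents -27644)


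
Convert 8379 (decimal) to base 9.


Divide by 9 repeatedly:
8379 ÷ 9 = 931 remainder 0
931 ÷ 9 = 103 remainder 4
103 ÷ 9 = 11 remainder 4
11 ÷ 9 = 1 remainder 2
1 ÷ 9 = 0 remainder 1
Reading remainders bottom-up:
= 12440


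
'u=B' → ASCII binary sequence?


String: 'u=B'  (3 characters)
Per-character ASCII lookup:
  'u': lowercase starts at 97: 'u' = 97 + 20 = 117 → 1110101
  '=': special character: '=' = 61 → 111101
  'B': uppercase starts at 65: 'B' = 65 + 1 = 66 → 1000010
= 1110101 111101 1000010


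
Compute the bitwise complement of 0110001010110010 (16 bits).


Original: 0110001010110010
Invert all bits:
  bit 0: 0 → 1
  bit 1: 1 → 0
  bit 2: 1 → 0
  bit 3: 0 → 1
  bit 4: 0 → 1
  bit 5: 0 → 1
  bit 6: 1 → 0
  bit 7: 0 → 1
  bit 8: 1 → 0
  bit 9: 0 → 1
  bit 10: 1 → 0
  bit 11: 1 → 0
  bit 12: 0 → 1
  bit 13: 0 → 1
  bit 14: 1 → 0
  bit 15: 0 → 1
= 1001110101001101


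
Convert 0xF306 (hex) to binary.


Each hex digit → 4 binary bits:
  F = 1111
  3 = 0011
  0 = 0000
  6 = 0110
Concatenate: 1111 0011 0000 0110
= 1111001100000110


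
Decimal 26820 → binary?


Divide by 2 repeatedly:
26820 ÷ 2 = 13410 remainder 0
13410 ÷ 2 = 6705 remainder 0
6705 ÷ 2 = 3352 remainder 1
3352 ÷ 2 = 1676 remainder 0
1676 ÷ 2 = 838 remainder 0
838 ÷ 2 = 419 remainder 0
419 ÷ 2 = 209 remainder 1
209 ÷ 2 = 104 remainder 1
104 ÷ 2 = 52 remainder 0
52 ÷ 2 = 26 remainder 0
26 ÷ 2 = 13 remainder 0
13 ÷ 2 = 6 remainder 1
6 ÷ 2 = 3 remainder 0
3 ÷ 2 = 1 remainder 1
1 ÷ 2 = 0 remainder 1
Reading remainders bottom-up:
= 110100011000100


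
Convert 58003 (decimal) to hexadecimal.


Divide by 16 repeatedly:
58003 ÷ 16 = 3625 remainder 3 (3)
3625 ÷ 16 = 226 remainder 9 (9)
226 ÷ 16 = 14 remainder 2 (2)
14 ÷ 16 = 0 remainder 14 (E)
Reading remainders bottom-up:
= 0xE293


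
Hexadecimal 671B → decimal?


Positional values:
Position 0: B × 16^0 = 11 × 1 = 11
Position 1: 1 × 16^1 = 1 × 16 = 16
Position 2: 7 × 16^2 = 7 × 256 = 1792
Position 3: 6 × 16^3 = 6 × 4096 = 24576
Sum = 11 + 16 + 1792 + 24576
= 26395


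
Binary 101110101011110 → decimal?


Positional values:
Bit 1: 1 × 2^1 = 2
Bit 2: 1 × 2^2 = 4
Bit 3: 1 × 2^3 = 8
Bit 4: 1 × 2^4 = 16
Bit 6: 1 × 2^6 = 64
Bit 8: 1 × 2^8 = 256
Bit 10: 1 × 2^10 = 1024
Bit 11: 1 × 2^11 = 2048
Bit 12: 1 × 2^12 = 4096
Bit 14: 1 × 2^14 = 16384
Sum = 2 + 4 + 8 + 16 + 64 + 256 + 1024 + 2048 + 4096 + 16384
= 23902


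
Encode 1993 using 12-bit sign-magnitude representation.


Sign bit: 0 (positive)
Magnitude: 1993 = 11111001001
= 011111001001


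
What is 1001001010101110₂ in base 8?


Group into 3-bit groups: 001001001010101110
  001 = 1
  001 = 1
  001 = 1
  010 = 2
  101 = 5
  110 = 6
= 0o111256


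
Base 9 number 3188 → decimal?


Positional values (base 9):
  8 × 9^0 = 8 × 1 = 8
  8 × 9^1 = 8 × 9 = 72
  1 × 9^2 = 1 × 81 = 81
  3 × 9^3 = 3 × 729 = 2187
Sum = 8 + 72 + 81 + 2187
= 2348


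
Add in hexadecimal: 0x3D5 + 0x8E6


Align and add column by column (LSB to MSB, each column mod 16 with carry):
  03D5
+ 08E6
  ----
  col 0: 5(5) + 6(6) + 0 (carry in) = 11 → B(11), carry out 0
  col 1: D(13) + E(14) + 0 (carry in) = 27 → B(11), carry out 1
  col 2: 3(3) + 8(8) + 1 (carry in) = 12 → C(12), carry out 0
  col 3: 0(0) + 0(0) + 0 (carry in) = 0 → 0(0), carry out 0
Reading digits MSB→LSB: 0CBB
Strip leading zeros: CBB
= 0xCBB


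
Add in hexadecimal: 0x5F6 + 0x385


Align and add column by column (LSB to MSB, each column mod 16 with carry):
  05F6
+ 0385
  ----
  col 0: 6(6) + 5(5) + 0 (carry in) = 11 → B(11), carry out 0
  col 1: F(15) + 8(8) + 0 (carry in) = 23 → 7(7), carry out 1
  col 2: 5(5) + 3(3) + 1 (carry in) = 9 → 9(9), carry out 0
  col 3: 0(0) + 0(0) + 0 (carry in) = 0 → 0(0), carry out 0
Reading digits MSB→LSB: 097B
Strip leading zeros: 97B
= 0x97B


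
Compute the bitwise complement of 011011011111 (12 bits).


Original: 011011011111
Invert all bits:
  bit 0: 0 → 1
  bit 1: 1 → 0
  bit 2: 1 → 0
  bit 3: 0 → 1
  bit 4: 1 → 0
  bit 5: 1 → 0
  bit 6: 0 → 1
  bit 7: 1 → 0
  bit 8: 1 → 0
  bit 9: 1 → 0
  bit 10: 1 → 0
  bit 11: 1 → 0
= 100100100000


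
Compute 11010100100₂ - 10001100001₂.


Align and subtract column by column (LSB to MSB, borrowing when needed):
  11010100100
- 10001100001
  -----------
  col 0: (0 - 0 borrow-in) - 1 → borrow from next column: (0+2) - 1 = 1, borrow out 1
  col 1: (0 - 1 borrow-in) - 0 → borrow from next column: (-1+2) - 0 = 1, borrow out 1
  col 2: (1 - 1 borrow-in) - 0 → 0 - 0 = 0, borrow out 0
  col 3: (0 - 0 borrow-in) - 0 → 0 - 0 = 0, borrow out 0
  col 4: (0 - 0 borrow-in) - 0 → 0 - 0 = 0, borrow out 0
  col 5: (1 - 0 borrow-in) - 1 → 1 - 1 = 0, borrow out 0
  col 6: (0 - 0 borrow-in) - 1 → borrow from next column: (0+2) - 1 = 1, borrow out 1
  col 7: (1 - 1 borrow-in) - 0 → 0 - 0 = 0, borrow out 0
  col 8: (0 - 0 borrow-in) - 0 → 0 - 0 = 0, borrow out 0
  col 9: (1 - 0 borrow-in) - 0 → 1 - 0 = 1, borrow out 0
  col 10: (1 - 0 borrow-in) - 1 → 1 - 1 = 0, borrow out 0
Reading bits MSB→LSB: 01001000011
Strip leading zeros: 1001000011
= 1001000011


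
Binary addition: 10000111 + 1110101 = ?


Align and add column by column (LSB to MSB, carry propagating):
  010000111
+ 001110101
  ---------
  col 0: 1 + 1 + 0 (carry in) = 2 → bit 0, carry out 1
  col 1: 1 + 0 + 1 (carry in) = 2 → bit 0, carry out 1
  col 2: 1 + 1 + 1 (carry in) = 3 → bit 1, carry out 1
  col 3: 0 + 0 + 1 (carry in) = 1 → bit 1, carry out 0
  col 4: 0 + 1 + 0 (carry in) = 1 → bit 1, carry out 0
  col 5: 0 + 1 + 0 (carry in) = 1 → bit 1, carry out 0
  col 6: 0 + 1 + 0 (carry in) = 1 → bit 1, carry out 0
  col 7: 1 + 0 + 0 (carry in) = 1 → bit 1, carry out 0
  col 8: 0 + 0 + 0 (carry in) = 0 → bit 0, carry out 0
Reading bits MSB→LSB: 011111100
Strip leading zeros: 11111100
= 11111100


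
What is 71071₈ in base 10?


Positional values:
Position 0: 1 × 8^0 = 1
Position 1: 7 × 8^1 = 56
Position 2: 0 × 8^2 = 0
Position 3: 1 × 8^3 = 512
Position 4: 7 × 8^4 = 28672
Sum = 1 + 56 + 0 + 512 + 28672
= 29241
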